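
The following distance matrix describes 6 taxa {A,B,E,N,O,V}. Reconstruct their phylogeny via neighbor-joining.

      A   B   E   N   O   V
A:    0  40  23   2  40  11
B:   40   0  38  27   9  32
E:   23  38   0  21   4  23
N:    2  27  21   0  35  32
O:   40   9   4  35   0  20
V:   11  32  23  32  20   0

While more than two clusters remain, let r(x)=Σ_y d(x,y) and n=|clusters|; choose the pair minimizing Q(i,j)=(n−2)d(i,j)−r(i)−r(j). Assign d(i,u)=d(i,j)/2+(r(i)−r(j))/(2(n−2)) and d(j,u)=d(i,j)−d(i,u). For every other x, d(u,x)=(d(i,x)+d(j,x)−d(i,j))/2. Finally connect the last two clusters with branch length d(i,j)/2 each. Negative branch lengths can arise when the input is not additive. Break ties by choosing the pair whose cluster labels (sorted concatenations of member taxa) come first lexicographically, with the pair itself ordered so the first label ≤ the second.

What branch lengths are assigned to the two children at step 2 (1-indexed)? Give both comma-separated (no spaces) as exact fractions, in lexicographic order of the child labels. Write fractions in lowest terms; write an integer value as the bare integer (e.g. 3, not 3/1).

23/2,-5/2

1. join A+N (d=2, Q=-225) ⇒ AN; edges |A|=7/8, |N|=9/8
  updated: d(AN,B)=65/2, d(AN,E)=21, d(AN,O)=73/2, d(AN,V)=41/2
2. join B+O (d=9, Q=-154) ⇒ BO; edges |B|=23/2, |O|=-5/2
  updated: d(AN,BO)=30, d(BO,E)=33/2, d(BO,V)=43/2
3. join AN+V (d=41/2, Q=-191/2) ⇒ ANV; edges |AN|=95/8, |V|=69/8
  updated: d(ANV,BO)=31/2, d(ANV,E)=47/4
4. join ANV+BO (d=31/2, Q=-175/4) ⇒ ABNOV; edges |ANV|=43/8, |BO|=81/8
  updated: d(ABNOV,E)=51/8
5. join ABNOV+E (d=51/8) ⇒ ABENOV; edges |ABNOV|=51/16, |E|=51/16
final tree: ((((A:7/8,N:9/8):95/8,V:69/8):43/8,(B:23/2,O:-5/2):81/8):51/16,E:51/16)
total length: 427/8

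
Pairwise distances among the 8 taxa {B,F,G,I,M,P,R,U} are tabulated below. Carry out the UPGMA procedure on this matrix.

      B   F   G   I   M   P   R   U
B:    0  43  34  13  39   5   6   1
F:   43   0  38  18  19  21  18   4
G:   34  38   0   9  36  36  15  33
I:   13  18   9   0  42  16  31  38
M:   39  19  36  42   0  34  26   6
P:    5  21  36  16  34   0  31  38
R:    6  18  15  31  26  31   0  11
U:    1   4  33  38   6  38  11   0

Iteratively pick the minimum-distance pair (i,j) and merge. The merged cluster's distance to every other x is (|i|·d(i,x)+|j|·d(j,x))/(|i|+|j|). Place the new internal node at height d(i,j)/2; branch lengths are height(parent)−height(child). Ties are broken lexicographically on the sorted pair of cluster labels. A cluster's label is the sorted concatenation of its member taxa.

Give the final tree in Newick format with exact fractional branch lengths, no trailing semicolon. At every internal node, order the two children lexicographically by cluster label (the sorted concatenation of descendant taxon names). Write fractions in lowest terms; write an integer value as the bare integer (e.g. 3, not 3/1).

(((((B:1/2,U:1/2):15/4,R:17/4):85/12,(F:19/2,M:19/2):11/6):47/30,P:129/10):101/60,(G:9/2,I:9/2):121/12)

1. join B+U (d=1) ⇒ BU; edges |B|=1/2, |U|=1/2
  updated: d(BU,F)=47/2, d(BU,G)=67/2, d(BU,I)=51/2, d(BU,M)=45/2, d(BU,P)=43/2, d(BU,R)=17/2
2. join BU+R (d=17/2) ⇒ BRU; edges |BU|=15/4, |R|=17/4
  updated: d(BRU,F)=65/3, d(BRU,G)=82/3, d(BRU,I)=82/3, d(BRU,M)=71/3, d(BRU,P)=74/3
3. join G+I (d=9) ⇒ GI; edges |G|=9/2, |I|=9/2
  updated: d(BRU,GI)=82/3, d(F,GI)=28, d(GI,M)=39, d(GI,P)=26
4. join F+M (d=19) ⇒ FM; edges |F|=19/2, |M|=19/2
  updated: d(BRU,FM)=68/3, d(FM,GI)=67/2, d(FM,P)=55/2
5. join BRU+FM (d=68/3) ⇒ BFMRU; edges |BRU|=85/12, |FM|=11/6
  updated: d(BFMRU,GI)=149/5, d(BFMRU,P)=129/5
6. join BFMRU+P (d=129/5) ⇒ BFMPRU; edges |BFMRU|=47/30, |P|=129/10
  updated: d(BFMPRU,GI)=175/6
7. join BFMPRU+GI (d=175/6) ⇒ BFGIMPRU; edges |BFMPRU|=101/60, |GI|=121/12
final tree: (((((B:1/2,U:1/2):15/4,R:17/4):85/12,(F:19/2,M:19/2):11/6):47/30,P:129/10):101/60,(G:9/2,I:9/2):121/12)
total length: 1443/20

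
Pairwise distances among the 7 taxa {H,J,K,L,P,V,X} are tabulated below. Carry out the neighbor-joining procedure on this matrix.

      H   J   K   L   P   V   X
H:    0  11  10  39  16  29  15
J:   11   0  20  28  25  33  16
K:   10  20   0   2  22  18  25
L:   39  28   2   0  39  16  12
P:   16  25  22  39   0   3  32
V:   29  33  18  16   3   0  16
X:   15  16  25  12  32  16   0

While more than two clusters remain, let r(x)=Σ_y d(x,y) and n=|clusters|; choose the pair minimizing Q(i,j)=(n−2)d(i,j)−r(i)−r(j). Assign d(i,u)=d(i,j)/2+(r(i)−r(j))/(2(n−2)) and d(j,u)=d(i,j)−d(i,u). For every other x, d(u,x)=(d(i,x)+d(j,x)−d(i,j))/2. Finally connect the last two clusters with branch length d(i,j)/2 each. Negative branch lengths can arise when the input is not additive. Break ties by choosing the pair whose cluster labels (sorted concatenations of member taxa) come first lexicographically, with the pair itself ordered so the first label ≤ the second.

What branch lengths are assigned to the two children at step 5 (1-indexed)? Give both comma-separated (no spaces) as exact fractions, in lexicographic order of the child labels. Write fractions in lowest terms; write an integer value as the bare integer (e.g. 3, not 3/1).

7/2,73/8

iteration 1: select P,V (d=3, Q=-237); attach at lengths (37/10, -7/10); label the merged cluster PV
  updated: d(H,PV)=21, d(J,PV)=55/2, d(K,PV)=37/2, d(L,PV)=26, d(PV,X)=45/2
iteration 2: select K,L (d=2, Q=-349/2); attach at lengths (-47/16, 79/16); label the merged cluster KL
  updated: d(H,KL)=47/2, d(J,KL)=23, d(KL,PV)=85/4, d(KL,X)=35/2
iteration 3: select H,J (d=11, Q=-115); attach at lengths (13/3, 20/3); label the merged cluster HJ
  updated: d(HJ,KL)=71/4, d(HJ,PV)=75/4, d(HJ,X)=10
iteration 4: select HJ,X (d=10, Q=-153/2); attach at lengths (33/8, 47/8); label the merged cluster HJX
  updated: d(HJX,KL)=101/8, d(HJX,PV)=125/8
iteration 5: select HJX,KL (d=101/8, Q=-99/2); attach at lengths (7/2, 73/8); label the merged cluster HJKLX
  updated: d(HJKLX,PV)=97/8
iteration 6: select HJKLX,PV (d=97/8); attach at lengths (97/16, 97/16); label the merged cluster HJKLPVX
final tree: ((((H:13/3,J:20/3):33/8,X:47/8):7/2,(K:-47/16,L:79/16):73/8):97/16,(P:37/10,V:-7/10):97/16)
total length: 203/4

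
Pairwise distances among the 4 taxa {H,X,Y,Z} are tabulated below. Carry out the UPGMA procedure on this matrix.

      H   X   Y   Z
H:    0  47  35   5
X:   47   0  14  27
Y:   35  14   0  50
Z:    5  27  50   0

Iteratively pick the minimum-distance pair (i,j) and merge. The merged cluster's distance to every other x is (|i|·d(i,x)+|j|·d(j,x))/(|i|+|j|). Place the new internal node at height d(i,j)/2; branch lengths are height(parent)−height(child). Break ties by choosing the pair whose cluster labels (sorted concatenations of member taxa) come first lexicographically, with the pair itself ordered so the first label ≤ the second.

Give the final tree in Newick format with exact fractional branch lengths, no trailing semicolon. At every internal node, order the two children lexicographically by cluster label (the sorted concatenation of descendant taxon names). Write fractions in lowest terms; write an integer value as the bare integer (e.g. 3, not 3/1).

((H:5/2,Z:5/2):139/8,(X:7,Y:7):103/8)

iteration 1: select H,Z (d=5); attach at lengths (5/2, 5/2); label the merged cluster HZ
  updated: d(HZ,X)=37, d(HZ,Y)=85/2
iteration 2: select X,Y (d=14); attach at lengths (7, 7); label the merged cluster XY
  updated: d(HZ,XY)=159/4
iteration 3: select HZ,XY (d=159/4); attach at lengths (139/8, 103/8); label the merged cluster HXYZ
final tree: ((H:5/2,Z:5/2):139/8,(X:7,Y:7):103/8)
total length: 197/4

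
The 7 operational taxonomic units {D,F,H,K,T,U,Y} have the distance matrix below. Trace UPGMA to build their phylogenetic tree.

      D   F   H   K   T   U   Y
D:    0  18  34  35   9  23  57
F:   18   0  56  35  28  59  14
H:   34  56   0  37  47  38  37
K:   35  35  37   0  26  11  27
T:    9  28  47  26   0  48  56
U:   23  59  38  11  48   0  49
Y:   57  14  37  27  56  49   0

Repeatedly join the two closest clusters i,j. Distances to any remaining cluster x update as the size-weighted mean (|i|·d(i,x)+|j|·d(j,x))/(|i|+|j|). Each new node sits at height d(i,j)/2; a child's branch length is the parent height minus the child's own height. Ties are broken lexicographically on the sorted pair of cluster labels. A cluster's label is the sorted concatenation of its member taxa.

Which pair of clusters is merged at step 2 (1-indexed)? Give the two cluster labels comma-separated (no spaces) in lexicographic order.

K,U

1. join D+T (d=9) ⇒ DT; edges |D|=9/2, |T|=9/2
  updated: d(DT,F)=23, d(DT,H)=81/2, d(DT,K)=61/2, d(DT,U)=71/2, d(DT,Y)=113/2
2. join K+U (d=11) ⇒ KU; edges |K|=11/2, |U|=11/2
  updated: d(DT,KU)=33, d(F,KU)=47, d(H,KU)=75/2, d(KU,Y)=38
3. join F+Y (d=14) ⇒ FY; edges |F|=7, |Y|=7
  updated: d(DT,FY)=159/4, d(FY,H)=93/2, d(FY,KU)=85/2
4. join DT+KU (d=33) ⇒ DKTU; edges |DT|=12, |KU|=11
  updated: d(DKTU,FY)=329/8, d(DKTU,H)=39
5. join DKTU+H (d=39) ⇒ DHKTU; edges |DKTU|=3, |H|=39/2
  updated: d(DHKTU,FY)=211/5
6. join DHKTU+FY (d=211/5) ⇒ DFHKTUY; edges |DHKTU|=8/5, |FY|=141/10
final tree: ((((D:9/2,T:9/2):12,(K:11/2,U:11/2):11):3,H:39/2):8/5,(F:7,Y:7):141/10)
total length: 476/5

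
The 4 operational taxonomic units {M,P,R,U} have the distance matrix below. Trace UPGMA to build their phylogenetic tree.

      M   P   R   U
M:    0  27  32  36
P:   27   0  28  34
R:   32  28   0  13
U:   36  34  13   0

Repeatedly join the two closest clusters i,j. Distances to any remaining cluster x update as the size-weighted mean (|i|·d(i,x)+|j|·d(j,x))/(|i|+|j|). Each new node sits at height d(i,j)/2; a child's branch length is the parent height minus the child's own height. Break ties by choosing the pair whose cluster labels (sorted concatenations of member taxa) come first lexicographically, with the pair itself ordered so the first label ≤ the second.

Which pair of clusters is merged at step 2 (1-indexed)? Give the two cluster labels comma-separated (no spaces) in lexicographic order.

M,P

step 1: merge (R,U) at d=13; branch lengths R→13/2, U→13/2; new cluster RU
  updated: d(M,RU)=34, d(P,RU)=31
step 2: merge (M,P) at d=27; branch lengths M→27/2, P→27/2; new cluster MP
  updated: d(MP,RU)=65/2
step 3: merge (MP,RU) at d=65/2; branch lengths MP→11/4, RU→39/4; new cluster MPRU
final tree: ((M:27/2,P:27/2):11/4,(R:13/2,U:13/2):39/4)
total length: 105/2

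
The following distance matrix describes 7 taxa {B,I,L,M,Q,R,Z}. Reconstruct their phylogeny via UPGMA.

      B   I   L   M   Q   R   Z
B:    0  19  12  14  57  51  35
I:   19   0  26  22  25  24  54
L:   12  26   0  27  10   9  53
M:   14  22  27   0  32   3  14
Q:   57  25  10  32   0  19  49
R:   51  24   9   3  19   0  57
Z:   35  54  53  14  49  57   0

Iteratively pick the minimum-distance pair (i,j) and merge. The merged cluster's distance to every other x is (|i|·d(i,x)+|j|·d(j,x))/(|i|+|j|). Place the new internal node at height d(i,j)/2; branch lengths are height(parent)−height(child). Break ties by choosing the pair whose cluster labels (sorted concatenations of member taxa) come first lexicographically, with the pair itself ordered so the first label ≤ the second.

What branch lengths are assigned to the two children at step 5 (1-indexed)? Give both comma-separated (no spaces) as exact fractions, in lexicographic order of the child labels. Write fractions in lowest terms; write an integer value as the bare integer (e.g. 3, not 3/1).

79/16,57/16

1. join M+R (d=3) ⇒ MR; edges |M|=3/2, |R|=3/2
  updated: d(B,MR)=65/2, d(I,MR)=23, d(L,MR)=18, d(MR,Q)=51/2, d(MR,Z)=71/2
2. join L+Q (d=10) ⇒ LQ; edges |L|=5, |Q|=5
  updated: d(B,LQ)=69/2, d(I,LQ)=51/2, d(LQ,MR)=87/4, d(LQ,Z)=51
3. join B+I (d=19) ⇒ BI; edges |B|=19/2, |I|=19/2
  updated: d(BI,LQ)=30, d(BI,MR)=111/4, d(BI,Z)=89/2
4. join LQ+MR (d=87/4) ⇒ LMQR; edges |LQ|=47/8, |MR|=75/8
  updated: d(BI,LMQR)=231/8, d(LMQR,Z)=173/4
5. join BI+LMQR (d=231/8) ⇒ BILMQR; edges |BI|=79/16, |LMQR|=57/16
  updated: d(BILMQR,Z)=131/3
6. join BILMQR+Z (d=131/3) ⇒ BILMQRZ; edges |BILMQR|=355/48, |Z|=131/6
final tree: (((B:19/2,I:19/2):79/16,((L:5,Q:5):47/8,(M:3/2,R:3/2):75/8):57/16):355/48,Z:131/6)
total length: 4079/48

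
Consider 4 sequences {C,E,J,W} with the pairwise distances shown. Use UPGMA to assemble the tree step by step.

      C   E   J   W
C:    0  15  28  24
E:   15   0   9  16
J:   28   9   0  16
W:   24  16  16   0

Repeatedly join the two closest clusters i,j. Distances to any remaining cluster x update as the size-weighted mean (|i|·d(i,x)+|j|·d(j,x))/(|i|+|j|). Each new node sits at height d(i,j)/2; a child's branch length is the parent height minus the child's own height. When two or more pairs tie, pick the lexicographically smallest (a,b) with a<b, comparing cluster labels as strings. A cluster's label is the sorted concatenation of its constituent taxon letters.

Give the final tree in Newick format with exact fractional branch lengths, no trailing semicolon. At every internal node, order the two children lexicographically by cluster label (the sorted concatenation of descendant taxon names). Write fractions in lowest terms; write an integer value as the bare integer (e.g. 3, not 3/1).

1. join E+J (d=9) ⇒ EJ; edges |E|=9/2, |J|=9/2
  updated: d(C,EJ)=43/2, d(EJ,W)=16
2. join EJ+W (d=16) ⇒ EJW; edges |EJ|=7/2, |W|=8
  updated: d(C,EJW)=67/3
3. join C+EJW (d=67/3) ⇒ CEJW; edges |C|=67/6, |EJW|=19/6
final tree: (C:67/6,((E:9/2,J:9/2):7/2,W:8):19/6)
total length: 209/6

(C:67/6,((E:9/2,J:9/2):7/2,W:8):19/6)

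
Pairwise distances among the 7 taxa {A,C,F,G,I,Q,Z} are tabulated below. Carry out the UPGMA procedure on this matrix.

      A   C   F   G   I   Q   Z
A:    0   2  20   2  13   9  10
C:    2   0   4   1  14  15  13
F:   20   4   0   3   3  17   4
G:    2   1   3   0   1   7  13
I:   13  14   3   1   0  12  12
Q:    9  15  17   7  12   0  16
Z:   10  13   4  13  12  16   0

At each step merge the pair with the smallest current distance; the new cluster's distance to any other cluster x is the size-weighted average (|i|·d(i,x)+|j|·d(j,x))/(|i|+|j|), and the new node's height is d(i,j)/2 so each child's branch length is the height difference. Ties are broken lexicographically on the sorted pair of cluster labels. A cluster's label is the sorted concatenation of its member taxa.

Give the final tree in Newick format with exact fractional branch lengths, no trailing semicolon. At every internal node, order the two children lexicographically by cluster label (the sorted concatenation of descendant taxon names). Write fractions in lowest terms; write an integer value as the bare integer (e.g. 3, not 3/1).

(((A:1,(C:1/2,G:1/2):1/2):73/18,((F:3/2,I:3/2):5/2,Z:4):19/18):23/18,Q:19/3)

step 1: merge (C,G) at d=1; branch lengths C→1/2, G→1/2; new cluster CG
  updated: d(A,CG)=2, d(CG,F)=7/2, d(CG,I)=15/2, d(CG,Q)=11, d(CG,Z)=13
step 2: merge (A,CG) at d=2; branch lengths A→1, CG→1/2; new cluster ACG
  updated: d(ACG,F)=9, d(ACG,I)=28/3, d(ACG,Q)=31/3, d(ACG,Z)=12
step 3: merge (F,I) at d=3; branch lengths F→3/2, I→3/2; new cluster FI
  updated: d(ACG,FI)=55/6, d(FI,Q)=29/2, d(FI,Z)=8
step 4: merge (FI,Z) at d=8; branch lengths FI→5/2, Z→4; new cluster FIZ
  updated: d(ACG,FIZ)=91/9, d(FIZ,Q)=15
step 5: merge (ACG,FIZ) at d=91/9; branch lengths ACG→73/18, FIZ→19/18; new cluster ACFGIZ
  updated: d(ACFGIZ,Q)=38/3
step 6: merge (ACFGIZ,Q) at d=38/3; branch lengths ACFGIZ→23/18, Q→19/3; new cluster ACFGIQZ
final tree: (((A:1,(C:1/2,G:1/2):1/2):73/18,((F:3/2,I:3/2):5/2,Z:4):19/18):23/18,Q:19/3)
total length: 445/18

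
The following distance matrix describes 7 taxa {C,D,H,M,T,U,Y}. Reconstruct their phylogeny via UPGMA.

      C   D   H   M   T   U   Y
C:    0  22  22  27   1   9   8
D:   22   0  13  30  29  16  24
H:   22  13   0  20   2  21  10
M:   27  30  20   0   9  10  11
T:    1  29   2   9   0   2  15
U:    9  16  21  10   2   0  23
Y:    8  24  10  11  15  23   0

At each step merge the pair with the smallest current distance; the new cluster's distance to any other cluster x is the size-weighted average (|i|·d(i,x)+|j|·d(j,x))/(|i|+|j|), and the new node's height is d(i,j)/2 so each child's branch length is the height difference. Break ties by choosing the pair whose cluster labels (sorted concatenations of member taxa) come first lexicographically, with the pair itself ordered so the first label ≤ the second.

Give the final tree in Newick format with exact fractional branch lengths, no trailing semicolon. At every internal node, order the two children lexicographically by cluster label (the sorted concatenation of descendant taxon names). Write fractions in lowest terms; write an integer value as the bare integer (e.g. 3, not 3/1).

1. join C+T (d=1) ⇒ CT; edges |C|=1/2, |T|=1/2
  updated: d(CT,D)=51/2, d(CT,H)=12, d(CT,M)=18, d(CT,U)=11/2, d(CT,Y)=23/2
2. join CT+U (d=11/2) ⇒ CTU; edges |CT|=9/4, |U|=11/4
  updated: d(CTU,D)=67/3, d(CTU,H)=15, d(CTU,M)=46/3, d(CTU,Y)=46/3
3. join H+Y (d=10) ⇒ HY; edges |H|=5, |Y|=5
  updated: d(CTU,HY)=91/6, d(D,HY)=37/2, d(HY,M)=31/2
4. join CTU+HY (d=91/6) ⇒ CHTUY; edges |CTU|=29/6, |HY|=31/12
  updated: d(CHTUY,D)=104/5, d(CHTUY,M)=77/5
5. join CHTUY+M (d=77/5) ⇒ CHMTUY; edges |CHTUY|=7/60, |M|=77/10
  updated: d(CHMTUY,D)=67/3
6. join CHMTUY+D (d=67/3) ⇒ CDHMTUY; edges |CHMTUY|=52/15, |D|=67/6
final tree: (((((C:1/2,T:1/2):9/4,U:11/4):29/6,(H:5,Y:5):31/12):7/60,M:77/10):52/15,D:67/6)
total length: 688/15

(((((C:1/2,T:1/2):9/4,U:11/4):29/6,(H:5,Y:5):31/12):7/60,M:77/10):52/15,D:67/6)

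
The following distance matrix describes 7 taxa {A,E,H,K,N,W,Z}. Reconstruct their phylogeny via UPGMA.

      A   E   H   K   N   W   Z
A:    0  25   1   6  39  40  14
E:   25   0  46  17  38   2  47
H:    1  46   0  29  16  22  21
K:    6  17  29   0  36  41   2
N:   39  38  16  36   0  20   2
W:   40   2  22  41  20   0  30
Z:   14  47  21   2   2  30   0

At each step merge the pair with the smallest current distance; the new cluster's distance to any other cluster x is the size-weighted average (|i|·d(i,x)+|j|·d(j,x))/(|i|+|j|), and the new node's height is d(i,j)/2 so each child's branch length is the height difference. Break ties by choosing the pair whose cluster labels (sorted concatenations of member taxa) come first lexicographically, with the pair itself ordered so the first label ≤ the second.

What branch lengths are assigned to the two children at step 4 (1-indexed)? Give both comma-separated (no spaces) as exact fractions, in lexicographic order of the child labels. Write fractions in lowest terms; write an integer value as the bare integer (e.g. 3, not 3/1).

1. join A+H (d=1) ⇒ AH; edges |A|=1/2, |H|=1/2
  updated: d(AH,E)=71/2, d(AH,K)=35/2, d(AH,N)=55/2, d(AH,W)=31, d(AH,Z)=35/2
2. join E+W (d=2) ⇒ EW; edges |E|=1, |W|=1
  updated: d(AH,EW)=133/4, d(EW,K)=29, d(EW,N)=29, d(EW,Z)=77/2
3. join K+Z (d=2) ⇒ KZ; edges |K|=1, |Z|=1
  updated: d(AH,KZ)=35/2, d(EW,KZ)=135/4, d(KZ,N)=19
4. join AH+KZ (d=35/2) ⇒ AHKZ; edges |AH|=33/4, |KZ|=31/4
  updated: d(AHKZ,EW)=67/2, d(AHKZ,N)=93/4
5. join AHKZ+N (d=93/4) ⇒ AHKNZ; edges |AHKZ|=23/8, |N|=93/8
  updated: d(AHKNZ,EW)=163/5
6. join AHKNZ+EW (d=163/5) ⇒ AEHKNWZ; edges |AHKNZ|=187/40, |EW|=153/10
final tree: ((((A:1/2,H:1/2):33/4,(K:1,Z:1):31/4):23/8,N:93/8):187/40,(E:1,W:1):153/10)
total length: 2219/40

33/4,31/4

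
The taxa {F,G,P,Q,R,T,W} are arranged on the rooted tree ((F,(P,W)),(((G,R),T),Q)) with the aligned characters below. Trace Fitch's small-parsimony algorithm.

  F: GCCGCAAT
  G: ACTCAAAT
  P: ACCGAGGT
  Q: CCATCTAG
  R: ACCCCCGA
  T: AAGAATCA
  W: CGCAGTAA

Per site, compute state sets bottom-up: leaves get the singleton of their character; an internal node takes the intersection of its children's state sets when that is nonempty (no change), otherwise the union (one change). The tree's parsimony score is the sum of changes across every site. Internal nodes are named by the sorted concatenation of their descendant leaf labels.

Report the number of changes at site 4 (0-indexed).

4

site 0, node PW: P={A} ∪ W={C} → {A,C} (+1)
site 0, node FPW: F={G} ∪ PW={A,C} → {A,C,G} (+1)
site 0, node GR: G={A} ∩ R={A} → {A} (+0)
site 0, node GRT: GR={A} ∩ T={A} → {A} (+0)
site 0, node GQRT: GRT={A} ∪ Q={C} → {A,C} (+1)
site 0, node FGPQRTW: FPW={A,C,G} ∩ GQRT={A,C} → {A,C} (+0)
site 1, node PW: P={C} ∪ W={G} → {C,G} (+1)
site 1, node FPW: F={C} ∩ PW={C,G} → {C} (+0)
site 1, node GR: G={C} ∩ R={C} → {C} (+0)
site 1, node GRT: GR={C} ∪ T={A} → {A,C} (+1)
site 1, node GQRT: GRT={A,C} ∩ Q={C} → {C} (+0)
site 1, node FGPQRTW: FPW={C} ∩ GQRT={C} → {C} (+0)
site 2, node PW: P={C} ∩ W={C} → {C} (+0)
site 2, node FPW: F={C} ∩ PW={C} → {C} (+0)
site 2, node GR: G={T} ∪ R={C} → {C,T} (+1)
site 2, node GRT: GR={C,T} ∪ T={G} → {C,G,T} (+1)
site 2, node GQRT: GRT={C,G,T} ∪ Q={A} → {A,C,G,T} (+1)
site 2, node FGPQRTW: FPW={C} ∩ GQRT={A,C,G,T} → {C} (+0)
site 3, node PW: P={G} ∪ W={A} → {A,G} (+1)
site 3, node FPW: F={G} ∩ PW={A,G} → {G} (+0)
site 3, node GR: G={C} ∩ R={C} → {C} (+0)
site 3, node GRT: GR={C} ∪ T={A} → {A,C} (+1)
site 3, node GQRT: GRT={A,C} ∪ Q={T} → {A,C,T} (+1)
site 3, node FGPQRTW: FPW={G} ∪ GQRT={A,C,T} → {A,C,G,T} (+1)
site 4, node PW: P={A} ∪ W={G} → {A,G} (+1)
site 4, node FPW: F={C} ∪ PW={A,G} → {A,C,G} (+1)
site 4, node GR: G={A} ∪ R={C} → {A,C} (+1)
site 4, node GRT: GR={A,C} ∩ T={A} → {A} (+0)
site 4, node GQRT: GRT={A} ∪ Q={C} → {A,C} (+1)
site 4, node FGPQRTW: FPW={A,C,G} ∩ GQRT={A,C} → {A,C} (+0)
site 5, node PW: P={G} ∪ W={T} → {G,T} (+1)
site 5, node FPW: F={A} ∪ PW={G,T} → {A,G,T} (+1)
site 5, node GR: G={A} ∪ R={C} → {A,C} (+1)
site 5, node GRT: GR={A,C} ∪ T={T} → {A,C,T} (+1)
site 5, node GQRT: GRT={A,C,T} ∩ Q={T} → {T} (+0)
site 5, node FGPQRTW: FPW={A,G,T} ∩ GQRT={T} → {T} (+0)
site 6, node PW: P={G} ∪ W={A} → {A,G} (+1)
site 6, node FPW: F={A} ∩ PW={A,G} → {A} (+0)
site 6, node GR: G={A} ∪ R={G} → {A,G} (+1)
site 6, node GRT: GR={A,G} ∪ T={C} → {A,C,G} (+1)
site 6, node GQRT: GRT={A,C,G} ∩ Q={A} → {A} (+0)
site 6, node FGPQRTW: FPW={A} ∩ GQRT={A} → {A} (+0)
site 7, node PW: P={T} ∪ W={A} → {A,T} (+1)
site 7, node FPW: F={T} ∩ PW={A,T} → {T} (+0)
site 7, node GR: G={T} ∪ R={A} → {A,T} (+1)
site 7, node GRT: GR={A,T} ∩ T={A} → {A} (+0)
site 7, node GQRT: GRT={A} ∪ Q={G} → {A,G} (+1)
site 7, node FGPQRTW: FPW={T} ∪ GQRT={A,G} → {A,G,T} (+1)
per-site changes: [3, 2, 3, 4, 4, 4, 3, 4]; total = 27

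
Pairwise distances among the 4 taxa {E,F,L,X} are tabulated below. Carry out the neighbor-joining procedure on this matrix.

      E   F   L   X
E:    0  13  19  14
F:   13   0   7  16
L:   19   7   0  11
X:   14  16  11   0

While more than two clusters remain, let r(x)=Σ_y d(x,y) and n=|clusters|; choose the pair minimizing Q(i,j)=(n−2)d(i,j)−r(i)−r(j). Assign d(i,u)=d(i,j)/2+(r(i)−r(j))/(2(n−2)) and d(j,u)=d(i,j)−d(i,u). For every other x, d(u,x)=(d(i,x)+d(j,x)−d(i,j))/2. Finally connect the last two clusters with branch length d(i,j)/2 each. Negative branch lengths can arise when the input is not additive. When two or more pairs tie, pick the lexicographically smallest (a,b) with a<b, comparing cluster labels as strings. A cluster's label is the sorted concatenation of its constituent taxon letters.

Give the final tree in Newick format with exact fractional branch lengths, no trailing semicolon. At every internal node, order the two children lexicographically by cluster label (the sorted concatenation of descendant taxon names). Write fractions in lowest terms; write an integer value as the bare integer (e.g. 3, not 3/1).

(((E:33/4,X:23/4):17/4,F:13/4):15/8,L:15/8)

iteration 1: select E,X (d=14, Q=-59); attach at lengths (33/4, 23/4); label the merged cluster EX
  updated: d(EX,F)=15/2, d(EX,L)=8
iteration 2: select EX,F (d=15/2, Q=-45/2); attach at lengths (17/4, 13/4); label the merged cluster EFX
  updated: d(EFX,L)=15/4
iteration 3: select EFX,L (d=15/4); attach at lengths (15/8, 15/8); label the merged cluster EFLX
final tree: (((E:33/4,X:23/4):17/4,F:13/4):15/8,L:15/8)
total length: 101/4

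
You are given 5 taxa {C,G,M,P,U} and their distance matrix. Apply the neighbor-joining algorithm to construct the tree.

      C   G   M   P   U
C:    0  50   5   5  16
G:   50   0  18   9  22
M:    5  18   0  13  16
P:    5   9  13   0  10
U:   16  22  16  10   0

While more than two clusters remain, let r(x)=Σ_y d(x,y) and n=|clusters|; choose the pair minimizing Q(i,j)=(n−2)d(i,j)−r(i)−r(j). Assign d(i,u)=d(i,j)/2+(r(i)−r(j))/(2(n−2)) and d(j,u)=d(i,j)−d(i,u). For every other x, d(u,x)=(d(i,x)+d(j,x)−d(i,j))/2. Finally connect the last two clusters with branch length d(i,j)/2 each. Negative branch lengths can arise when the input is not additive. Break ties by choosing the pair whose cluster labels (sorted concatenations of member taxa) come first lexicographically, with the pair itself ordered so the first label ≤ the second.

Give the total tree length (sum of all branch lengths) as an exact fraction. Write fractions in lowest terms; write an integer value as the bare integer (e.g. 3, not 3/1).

step 1: merge (C,M) at d=5, Q=-113; branch lengths C→13/2, M→-3/2; new cluster CM
  updated: d(CM,G)=63/2, d(CM,P)=13/2, d(CM,U)=27/2
step 2: merge (CM,U) at d=27/2, Q=-70; branch lengths CM→33/4, U→21/4; new cluster CMU
  updated: d(CMU,G)=20, d(CMU,P)=3/2
step 3: merge (CMU,G) at d=20, Q=-61/2; branch lengths CMU→25/4, G→55/4; new cluster CGMU
  updated: d(CGMU,P)=-19/4
step 4: merge (CGMU,P) at d=-19/4; branch lengths CGMU→-19/8, P→-19/8; new cluster CGMPU
final tree: ((((C:13/2,M:-3/2):33/4,U:21/4):25/4,G:55/4):-19/8,P:-19/8)
total length: 135/4

135/4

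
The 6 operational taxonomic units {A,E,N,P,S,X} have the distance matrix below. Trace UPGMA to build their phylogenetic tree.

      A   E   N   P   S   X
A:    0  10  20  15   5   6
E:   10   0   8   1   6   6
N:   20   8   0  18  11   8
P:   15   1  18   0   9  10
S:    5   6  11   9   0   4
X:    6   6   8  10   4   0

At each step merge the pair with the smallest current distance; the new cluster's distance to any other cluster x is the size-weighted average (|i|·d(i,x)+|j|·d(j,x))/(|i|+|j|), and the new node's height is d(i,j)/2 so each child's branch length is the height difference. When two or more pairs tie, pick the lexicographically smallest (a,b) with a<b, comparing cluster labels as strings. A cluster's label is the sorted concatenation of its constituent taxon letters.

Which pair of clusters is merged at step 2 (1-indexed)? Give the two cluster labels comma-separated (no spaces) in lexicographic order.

S,X

iteration 1: select E,P (d=1); attach at lengths (1/2, 1/2); label the merged cluster EP
  updated: d(A,EP)=25/2, d(EP,N)=13, d(EP,S)=15/2, d(EP,X)=8
iteration 2: select S,X (d=4); attach at lengths (2, 2); label the merged cluster SX
  updated: d(A,SX)=11/2, d(EP,SX)=31/4, d(N,SX)=19/2
iteration 3: select A,SX (d=11/2); attach at lengths (11/4, 3/4); label the merged cluster ASX
  updated: d(ASX,EP)=28/3, d(ASX,N)=13
iteration 4: select ASX,EP (d=28/3); attach at lengths (23/12, 25/6); label the merged cluster AEPSX
  updated: d(AEPSX,N)=13
iteration 5: select AEPSX,N (d=13); attach at lengths (11/6, 13/2); label the merged cluster AENPSX
final tree: (((A:11/4,(S:2,X:2):3/4):23/12,(E:1/2,P:1/2):25/6):11/6,N:13/2)
total length: 275/12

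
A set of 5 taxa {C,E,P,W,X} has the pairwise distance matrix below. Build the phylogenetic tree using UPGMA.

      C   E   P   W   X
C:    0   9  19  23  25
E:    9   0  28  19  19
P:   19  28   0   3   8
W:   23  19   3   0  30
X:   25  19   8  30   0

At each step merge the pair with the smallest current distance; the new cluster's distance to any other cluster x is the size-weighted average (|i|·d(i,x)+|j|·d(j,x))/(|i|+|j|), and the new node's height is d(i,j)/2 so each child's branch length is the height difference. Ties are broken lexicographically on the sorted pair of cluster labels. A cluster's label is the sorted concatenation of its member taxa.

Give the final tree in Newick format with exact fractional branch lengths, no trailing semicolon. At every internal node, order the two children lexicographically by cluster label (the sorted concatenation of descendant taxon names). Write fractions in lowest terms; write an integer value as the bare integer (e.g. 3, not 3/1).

step 1: merge (P,W) at d=3; branch lengths P→3/2, W→3/2; new cluster PW
  updated: d(C,PW)=21, d(E,PW)=47/2, d(PW,X)=19
step 2: merge (C,E) at d=9; branch lengths C→9/2, E→9/2; new cluster CE
  updated: d(CE,PW)=89/4, d(CE,X)=22
step 3: merge (PW,X) at d=19; branch lengths PW→8, X→19/2; new cluster PWX
  updated: d(CE,PWX)=133/6
step 4: merge (CE,PWX) at d=133/6; branch lengths CE→79/12, PWX→19/12; new cluster CEPWX
final tree: ((C:9/2,E:9/2):79/12,((P:3/2,W:3/2):8,X:19/2):19/12)
total length: 113/3

((C:9/2,E:9/2):79/12,((P:3/2,W:3/2):8,X:19/2):19/12)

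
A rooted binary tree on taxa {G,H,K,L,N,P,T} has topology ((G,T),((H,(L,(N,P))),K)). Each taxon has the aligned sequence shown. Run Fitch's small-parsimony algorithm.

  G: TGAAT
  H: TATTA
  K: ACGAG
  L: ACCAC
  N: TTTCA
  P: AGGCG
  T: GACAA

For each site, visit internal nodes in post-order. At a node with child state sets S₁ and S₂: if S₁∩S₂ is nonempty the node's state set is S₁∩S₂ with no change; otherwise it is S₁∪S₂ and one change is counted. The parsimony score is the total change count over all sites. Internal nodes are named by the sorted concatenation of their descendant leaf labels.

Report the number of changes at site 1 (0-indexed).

GT@0: {T} ∪ {G} = {G,T} (union, +1)
NP@0: {T} ∪ {A} = {A,T} (union, +1)
LNP@0: {A} ∩ {A,T} = {A} (intersection, +0)
HLNP@0: {T} ∪ {A} = {A,T} (union, +1)
HKLNP@0: {A,T} ∩ {A} = {A} (intersection, +0)
GHKLNPT@0: {G,T} ∪ {A} = {A,G,T} (union, +1)
GT@1: {G} ∪ {A} = {A,G} (union, +1)
NP@1: {T} ∪ {G} = {G,T} (union, +1)
LNP@1: {C} ∪ {G,T} = {C,G,T} (union, +1)
HLNP@1: {A} ∪ {C,G,T} = {A,C,G,T} (union, +1)
HKLNP@1: {A,C,G,T} ∩ {C} = {C} (intersection, +0)
GHKLNPT@1: {A,G} ∪ {C} = {A,C,G} (union, +1)
GT@2: {A} ∪ {C} = {A,C} (union, +1)
NP@2: {T} ∪ {G} = {G,T} (union, +1)
LNP@2: {C} ∪ {G,T} = {C,G,T} (union, +1)
HLNP@2: {T} ∩ {C,G,T} = {T} (intersection, +0)
HKLNP@2: {T} ∪ {G} = {G,T} (union, +1)
GHKLNPT@2: {A,C} ∪ {G,T} = {A,C,G,T} (union, +1)
GT@3: {A} ∩ {A} = {A} (intersection, +0)
NP@3: {C} ∩ {C} = {C} (intersection, +0)
LNP@3: {A} ∪ {C} = {A,C} (union, +1)
HLNP@3: {T} ∪ {A,C} = {A,C,T} (union, +1)
HKLNP@3: {A,C,T} ∩ {A} = {A} (intersection, +0)
GHKLNPT@3: {A} ∩ {A} = {A} (intersection, +0)
GT@4: {T} ∪ {A} = {A,T} (union, +1)
NP@4: {A} ∪ {G} = {A,G} (union, +1)
LNP@4: {C} ∪ {A,G} = {A,C,G} (union, +1)
HLNP@4: {A} ∩ {A,C,G} = {A} (intersection, +0)
HKLNP@4: {A} ∪ {G} = {A,G} (union, +1)
GHKLNPT@4: {A,T} ∩ {A,G} = {A} (intersection, +0)
per-site changes: [4, 5, 5, 2, 4]; total = 20

5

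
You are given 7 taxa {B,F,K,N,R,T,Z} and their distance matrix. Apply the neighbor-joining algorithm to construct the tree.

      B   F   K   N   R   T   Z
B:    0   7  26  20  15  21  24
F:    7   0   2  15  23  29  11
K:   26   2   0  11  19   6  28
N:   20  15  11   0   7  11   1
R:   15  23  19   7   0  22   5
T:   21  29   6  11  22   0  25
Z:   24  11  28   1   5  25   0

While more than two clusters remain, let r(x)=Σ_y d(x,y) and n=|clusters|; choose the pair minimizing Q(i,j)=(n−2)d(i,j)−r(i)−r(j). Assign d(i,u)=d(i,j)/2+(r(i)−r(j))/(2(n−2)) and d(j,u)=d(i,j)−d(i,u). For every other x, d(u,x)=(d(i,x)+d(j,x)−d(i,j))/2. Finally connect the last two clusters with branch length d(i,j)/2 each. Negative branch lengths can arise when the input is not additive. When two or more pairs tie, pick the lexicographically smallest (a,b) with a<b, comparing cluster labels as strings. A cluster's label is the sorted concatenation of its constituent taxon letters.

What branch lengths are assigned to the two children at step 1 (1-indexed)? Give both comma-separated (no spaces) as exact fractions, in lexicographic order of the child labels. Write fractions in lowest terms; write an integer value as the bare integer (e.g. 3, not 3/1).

4/5,26/5

1. join K+T (d=6, Q=-176) ⇒ KT; edges |K|=4/5, |T|=26/5
  updated: d(B,KT)=41/2, d(F,KT)=25/2, d(KT,N)=8, d(KT,R)=35/2, d(KT,Z)=47/2
2. join B+F (d=7, Q=-127) ⇒ BF; edges |B|=23/4, |F|=5/4
  updated: d(BF,KT)=13, d(BF,N)=14, d(BF,R)=31/2, d(BF,Z)=14
3. join BF+KT (d=13, Q=-159/2) ⇒ BFKT; edges |BF|=67/12, |KT|=89/12
  updated: d(BFKT,N)=9/2, d(BFKT,R)=10, d(BFKT,Z)=49/4
4. join BFKT+N (d=9/2, Q=-121/4) ⇒ BFKNT; edges |BFKT|=93/16, |N|=-21/16
  updated: d(BFKNT,R)=25/4, d(BFKNT,Z)=35/8
5. join BFKNT+R (d=25/4, Q=-125/8) ⇒ BFKNRT; edges |BFKNT|=45/16, |R|=55/16
  updated: d(BFKNRT,Z)=25/16
6. join BFKNRT+Z (d=25/16) ⇒ BFKNRTZ; edges |BFKNRT|=25/32, |Z|=25/32
final tree: (((((B:23/4,F:5/4):67/12,(K:4/5,T:26/5):89/12):93/16,N:-21/16):45/16,R:55/16):25/32,Z:25/32)
total length: 613/16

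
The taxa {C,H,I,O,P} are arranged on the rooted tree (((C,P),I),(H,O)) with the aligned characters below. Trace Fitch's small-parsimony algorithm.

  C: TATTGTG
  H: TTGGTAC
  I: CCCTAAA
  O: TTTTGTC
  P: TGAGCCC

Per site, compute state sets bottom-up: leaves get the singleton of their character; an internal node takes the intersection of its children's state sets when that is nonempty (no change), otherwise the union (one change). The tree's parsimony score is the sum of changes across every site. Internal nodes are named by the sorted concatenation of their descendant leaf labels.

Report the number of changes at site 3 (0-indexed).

2

[col 0] CP: children C:{T}, P:{T} ∩→ {T}; cost 0
[col 0] CIP: children CP:{T}, I:{C} ∪→ {C,T}; cost 1
[col 0] HO: children H:{T}, O:{T} ∩→ {T}; cost 0
[col 0] CHIOP: children CIP:{C,T}, HO:{T} ∩→ {T}; cost 0
[col 1] CP: children C:{A}, P:{G} ∪→ {A,G}; cost 1
[col 1] CIP: children CP:{A,G}, I:{C} ∪→ {A,C,G}; cost 1
[col 1] HO: children H:{T}, O:{T} ∩→ {T}; cost 0
[col 1] CHIOP: children CIP:{A,C,G}, HO:{T} ∪→ {A,C,G,T}; cost 1
[col 2] CP: children C:{T}, P:{A} ∪→ {A,T}; cost 1
[col 2] CIP: children CP:{A,T}, I:{C} ∪→ {A,C,T}; cost 1
[col 2] HO: children H:{G}, O:{T} ∪→ {G,T}; cost 1
[col 2] CHIOP: children CIP:{A,C,T}, HO:{G,T} ∩→ {T}; cost 0
[col 3] CP: children C:{T}, P:{G} ∪→ {G,T}; cost 1
[col 3] CIP: children CP:{G,T}, I:{T} ∩→ {T}; cost 0
[col 3] HO: children H:{G}, O:{T} ∪→ {G,T}; cost 1
[col 3] CHIOP: children CIP:{T}, HO:{G,T} ∩→ {T}; cost 0
[col 4] CP: children C:{G}, P:{C} ∪→ {C,G}; cost 1
[col 4] CIP: children CP:{C,G}, I:{A} ∪→ {A,C,G}; cost 1
[col 4] HO: children H:{T}, O:{G} ∪→ {G,T}; cost 1
[col 4] CHIOP: children CIP:{A,C,G}, HO:{G,T} ∩→ {G}; cost 0
[col 5] CP: children C:{T}, P:{C} ∪→ {C,T}; cost 1
[col 5] CIP: children CP:{C,T}, I:{A} ∪→ {A,C,T}; cost 1
[col 5] HO: children H:{A}, O:{T} ∪→ {A,T}; cost 1
[col 5] CHIOP: children CIP:{A,C,T}, HO:{A,T} ∩→ {A,T}; cost 0
[col 6] CP: children C:{G}, P:{C} ∪→ {C,G}; cost 1
[col 6] CIP: children CP:{C,G}, I:{A} ∪→ {A,C,G}; cost 1
[col 6] HO: children H:{C}, O:{C} ∩→ {C}; cost 0
[col 6] CHIOP: children CIP:{A,C,G}, HO:{C} ∩→ {C}; cost 0
per-site changes: [1, 3, 3, 2, 3, 3, 2]; total = 17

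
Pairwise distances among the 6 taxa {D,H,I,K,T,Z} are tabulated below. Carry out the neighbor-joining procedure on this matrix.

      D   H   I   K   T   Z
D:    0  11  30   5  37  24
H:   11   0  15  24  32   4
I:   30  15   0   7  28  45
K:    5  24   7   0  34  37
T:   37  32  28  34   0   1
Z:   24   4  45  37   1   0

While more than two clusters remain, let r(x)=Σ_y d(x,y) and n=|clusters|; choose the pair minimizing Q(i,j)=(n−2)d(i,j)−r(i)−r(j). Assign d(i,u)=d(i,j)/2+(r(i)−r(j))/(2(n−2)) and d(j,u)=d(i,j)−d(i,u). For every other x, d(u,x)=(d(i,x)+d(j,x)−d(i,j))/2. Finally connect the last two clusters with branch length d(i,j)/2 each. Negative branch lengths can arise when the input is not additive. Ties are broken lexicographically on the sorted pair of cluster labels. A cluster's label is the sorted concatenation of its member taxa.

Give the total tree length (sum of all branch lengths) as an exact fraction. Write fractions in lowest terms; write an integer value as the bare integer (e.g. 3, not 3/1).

step 1: merge (T,Z) at d=1, Q=-239; branch lengths T→25/8, Z→-17/8; new cluster TZ
  updated: d(D,TZ)=30, d(H,TZ)=35/2, d(I,TZ)=36, d(K,TZ)=35
step 2: merge (I,K) at d=7, Q=-138; branch lengths I→19/3, K→2/3; new cluster IK
  updated: d(D,IK)=14, d(H,IK)=16, d(IK,TZ)=32
step 3: merge (D,IK) at d=14, Q=-89; branch lengths D→21/4, IK→35/4; new cluster DIK
  updated: d(DIK,H)=13/2, d(DIK,TZ)=24
step 4: merge (DIK,H) at d=13/2, Q=-48; branch lengths DIK→13/2, H→0; new cluster DHIK
  updated: d(DHIK,TZ)=35/2
step 5: merge (DHIK,TZ) at d=35/2; branch lengths DHIK→35/4, TZ→35/4; new cluster DHIKTZ
final tree: (((D:21/4,(I:19/3,K:2/3):35/4):13/2,H:0):35/4,(T:25/8,Z:-17/8):35/4)
total length: 46

46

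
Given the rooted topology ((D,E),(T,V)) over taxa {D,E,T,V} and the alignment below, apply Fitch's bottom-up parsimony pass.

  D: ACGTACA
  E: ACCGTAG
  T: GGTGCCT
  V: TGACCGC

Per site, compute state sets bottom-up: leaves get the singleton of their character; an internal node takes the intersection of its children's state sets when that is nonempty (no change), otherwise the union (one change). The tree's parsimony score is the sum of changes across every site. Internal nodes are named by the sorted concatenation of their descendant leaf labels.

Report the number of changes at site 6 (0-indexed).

DE@0: {A} ∩ {A} = {A} (intersection, +0)
TV@0: {G} ∪ {T} = {G,T} (union, +1)
DETV@0: {A} ∪ {G,T} = {A,G,T} (union, +1)
DE@1: {C} ∩ {C} = {C} (intersection, +0)
TV@1: {G} ∩ {G} = {G} (intersection, +0)
DETV@1: {C} ∪ {G} = {C,G} (union, +1)
DE@2: {G} ∪ {C} = {C,G} (union, +1)
TV@2: {T} ∪ {A} = {A,T} (union, +1)
DETV@2: {C,G} ∪ {A,T} = {A,C,G,T} (union, +1)
DE@3: {T} ∪ {G} = {G,T} (union, +1)
TV@3: {G} ∪ {C} = {C,G} (union, +1)
DETV@3: {G,T} ∩ {C,G} = {G} (intersection, +0)
DE@4: {A} ∪ {T} = {A,T} (union, +1)
TV@4: {C} ∩ {C} = {C} (intersection, +0)
DETV@4: {A,T} ∪ {C} = {A,C,T} (union, +1)
DE@5: {C} ∪ {A} = {A,C} (union, +1)
TV@5: {C} ∪ {G} = {C,G} (union, +1)
DETV@5: {A,C} ∩ {C,G} = {C} (intersection, +0)
DE@6: {A} ∪ {G} = {A,G} (union, +1)
TV@6: {T} ∪ {C} = {C,T} (union, +1)
DETV@6: {A,G} ∪ {C,T} = {A,C,G,T} (union, +1)
per-site changes: [2, 1, 3, 2, 2, 2, 3]; total = 15

3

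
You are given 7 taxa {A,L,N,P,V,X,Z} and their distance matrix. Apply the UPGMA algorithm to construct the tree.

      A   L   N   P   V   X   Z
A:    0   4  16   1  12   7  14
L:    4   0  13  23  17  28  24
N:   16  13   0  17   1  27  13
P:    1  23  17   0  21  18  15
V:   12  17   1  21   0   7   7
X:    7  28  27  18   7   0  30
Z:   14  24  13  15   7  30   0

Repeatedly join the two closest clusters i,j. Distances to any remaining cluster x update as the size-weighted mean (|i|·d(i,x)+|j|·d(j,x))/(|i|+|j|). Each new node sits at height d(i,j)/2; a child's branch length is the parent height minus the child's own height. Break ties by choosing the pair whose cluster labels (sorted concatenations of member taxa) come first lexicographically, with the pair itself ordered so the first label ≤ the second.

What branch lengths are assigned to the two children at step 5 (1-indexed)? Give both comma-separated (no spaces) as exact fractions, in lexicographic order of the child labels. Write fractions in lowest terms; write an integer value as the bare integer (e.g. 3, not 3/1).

31/12,23/6

1. join A+P (d=1) ⇒ AP; edges |A|=1/2, |P|=1/2
  updated: d(AP,L)=27/2, d(AP,N)=33/2, d(AP,V)=33/2, d(AP,X)=25/2, d(AP,Z)=29/2
2. join N+V (d=1) ⇒ NV; edges |N|=1/2, |V|=1/2
  updated: d(AP,NV)=33/2, d(L,NV)=15, d(NV,X)=17, d(NV,Z)=10
3. join NV+Z (d=10) ⇒ NVZ; edges |NV|=9/2, |Z|=5
  updated: d(AP,NVZ)=95/6, d(L,NVZ)=18, d(NVZ,X)=64/3
4. join AP+X (d=25/2) ⇒ APX; edges |AP|=23/4, |X|=25/4
  updated: d(APX,L)=55/3, d(APX,NVZ)=53/3
5. join APX+NVZ (d=53/3) ⇒ ANPVXZ; edges |APX|=31/12, |NVZ|=23/6
  updated: d(ANPVXZ,L)=109/6
6. join ANPVXZ+L (d=109/6) ⇒ ALNPVXZ; edges |ANPVXZ|=1/4, |L|=109/12
final tree: ((((A:1/2,P:1/2):23/4,X:25/4):31/12,((N:1/2,V:1/2):9/2,Z:5):23/6):1/4,L:109/12)
total length: 157/4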